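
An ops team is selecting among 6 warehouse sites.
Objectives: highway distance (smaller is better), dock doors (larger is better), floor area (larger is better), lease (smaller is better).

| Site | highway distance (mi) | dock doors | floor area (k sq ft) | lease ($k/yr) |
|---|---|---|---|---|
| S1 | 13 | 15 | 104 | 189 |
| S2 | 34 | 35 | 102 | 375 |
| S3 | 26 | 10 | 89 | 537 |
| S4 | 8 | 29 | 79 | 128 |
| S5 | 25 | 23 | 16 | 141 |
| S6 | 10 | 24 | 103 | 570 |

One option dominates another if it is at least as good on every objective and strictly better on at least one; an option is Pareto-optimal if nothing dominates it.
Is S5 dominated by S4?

Yes

S4 vs S5: highway distance 8≤25, dock doors 29≥23, floor area 79≥16, lease 128≤141 — S4 is at least as good on every objective with at least one strict improvement.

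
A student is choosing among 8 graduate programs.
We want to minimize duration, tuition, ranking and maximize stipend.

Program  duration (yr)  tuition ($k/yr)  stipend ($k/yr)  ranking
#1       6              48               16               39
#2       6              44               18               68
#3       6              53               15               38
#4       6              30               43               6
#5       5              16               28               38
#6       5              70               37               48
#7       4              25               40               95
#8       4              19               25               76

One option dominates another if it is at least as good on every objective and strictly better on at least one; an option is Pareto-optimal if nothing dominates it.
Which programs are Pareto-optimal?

#4, #5, #6, #7, #8

#1: dominated by #4 (duration 6≤6, tuition 30≤48, stipend 43≥16, ranking 6≤39).
#2: dominated by #4 (duration 6≤6, tuition 30≤44, stipend 43≥18, ranking 6≤68).
#3: dominated by #4 (duration 6≤6, tuition 30≤53, stipend 43≥15, ranking 6≤38).
#4: not dominated (best stipend).
#5: not dominated (best tuition).
#6: not dominated.
#7: not dominated.
#8: not dominated.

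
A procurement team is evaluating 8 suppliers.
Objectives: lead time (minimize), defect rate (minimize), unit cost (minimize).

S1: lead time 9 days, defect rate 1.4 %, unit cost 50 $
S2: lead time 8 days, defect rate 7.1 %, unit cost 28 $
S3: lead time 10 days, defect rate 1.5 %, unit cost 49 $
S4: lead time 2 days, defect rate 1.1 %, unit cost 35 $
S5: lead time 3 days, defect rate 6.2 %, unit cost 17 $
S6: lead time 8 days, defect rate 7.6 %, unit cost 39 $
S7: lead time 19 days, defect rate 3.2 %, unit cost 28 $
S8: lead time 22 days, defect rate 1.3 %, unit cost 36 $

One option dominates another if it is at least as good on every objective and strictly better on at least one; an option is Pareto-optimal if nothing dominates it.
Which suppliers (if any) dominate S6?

S2: lead time 8≤8, defect rate 7.1≤7.6, unit cost 28≤39 — dominates S6.
S4: lead time 2≤8, defect rate 1.1≤7.6, unit cost 35≤39 — dominates S6.
S5: lead time 3≤8, defect rate 6.2≤7.6, unit cost 17≤39 — dominates S6.
Others (S1, S3, S7, S8) are each worse than S6 on at least one objective.

S2, S4, S5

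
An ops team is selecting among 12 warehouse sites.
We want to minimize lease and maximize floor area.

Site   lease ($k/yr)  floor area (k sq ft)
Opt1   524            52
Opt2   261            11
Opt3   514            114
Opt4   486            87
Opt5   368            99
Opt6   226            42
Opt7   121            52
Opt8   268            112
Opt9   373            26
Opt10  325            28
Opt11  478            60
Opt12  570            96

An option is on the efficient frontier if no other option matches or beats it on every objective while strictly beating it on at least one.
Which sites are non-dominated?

Opt1: dominated by Opt3 (lease 514≤524, floor area 114≥52).
Opt2: dominated by Opt6 (lease 226≤261, floor area 42≥11).
Opt3: not dominated (best floor area).
Opt4: dominated by Opt5 (lease 368≤486, floor area 99≥87).
Opt5: dominated by Opt8 (lease 268≤368, floor area 112≥99).
Opt6: dominated by Opt7 (lease 121≤226, floor area 52≥42).
Opt7: not dominated (best lease).
Opt8: not dominated.
Opt9: dominated by Opt5 (lease 368≤373, floor area 99≥26).
Opt10: dominated by Opt6 (lease 226≤325, floor area 42≥28).
Opt11: dominated by Opt5 (lease 368≤478, floor area 99≥60).
Opt12: dominated by Opt3 (lease 514≤570, floor area 114≥96).

Opt3, Opt7, Opt8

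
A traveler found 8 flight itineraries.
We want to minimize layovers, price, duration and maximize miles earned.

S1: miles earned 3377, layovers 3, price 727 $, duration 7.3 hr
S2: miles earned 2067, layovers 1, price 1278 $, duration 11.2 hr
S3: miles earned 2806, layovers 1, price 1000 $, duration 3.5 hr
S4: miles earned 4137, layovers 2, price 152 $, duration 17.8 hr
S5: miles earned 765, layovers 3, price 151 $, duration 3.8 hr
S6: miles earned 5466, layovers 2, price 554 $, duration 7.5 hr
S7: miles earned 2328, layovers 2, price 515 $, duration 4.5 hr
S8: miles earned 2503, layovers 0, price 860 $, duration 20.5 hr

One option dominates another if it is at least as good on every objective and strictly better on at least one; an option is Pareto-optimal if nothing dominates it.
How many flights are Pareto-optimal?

S1: not dominated.
S2: dominated by S3 (miles earned 2806≥2067, layovers 1≤1, price 1000≤1278, duration 3.5≤11.2).
S3: not dominated (best duration).
S4: not dominated.
S5: not dominated (best price).
S6: not dominated (best miles earned).
S7: not dominated.
S8: not dominated (best layovers).
Pareto-optimal: S1, S3, S4, S5, S6, S7, S8 → 7.

7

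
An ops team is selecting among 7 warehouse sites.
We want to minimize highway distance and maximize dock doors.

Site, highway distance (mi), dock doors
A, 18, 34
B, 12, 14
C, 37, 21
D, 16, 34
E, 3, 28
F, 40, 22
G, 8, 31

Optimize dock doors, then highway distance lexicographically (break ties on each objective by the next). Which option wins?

First maximize dock doors: best is 34, kept {A, D}.
Then minimize highway distance: best is 16, kept {D}.

D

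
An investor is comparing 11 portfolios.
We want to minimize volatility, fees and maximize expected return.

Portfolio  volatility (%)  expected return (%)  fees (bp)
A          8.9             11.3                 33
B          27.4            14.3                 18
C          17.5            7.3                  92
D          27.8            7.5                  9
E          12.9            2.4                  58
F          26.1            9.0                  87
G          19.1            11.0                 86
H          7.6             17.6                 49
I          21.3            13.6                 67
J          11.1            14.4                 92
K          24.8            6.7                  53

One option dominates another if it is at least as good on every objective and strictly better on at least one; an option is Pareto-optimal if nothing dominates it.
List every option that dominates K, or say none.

A, H

A: volatility 8.9≤24.8, expected return 11.3≥6.7, fees 33≤53 — dominates K.
H: volatility 7.6≤24.8, expected return 17.6≥6.7, fees 49≤53 — dominates K.
Others (B, C, D, E, F, G, I, J) are each worse than K on at least one objective.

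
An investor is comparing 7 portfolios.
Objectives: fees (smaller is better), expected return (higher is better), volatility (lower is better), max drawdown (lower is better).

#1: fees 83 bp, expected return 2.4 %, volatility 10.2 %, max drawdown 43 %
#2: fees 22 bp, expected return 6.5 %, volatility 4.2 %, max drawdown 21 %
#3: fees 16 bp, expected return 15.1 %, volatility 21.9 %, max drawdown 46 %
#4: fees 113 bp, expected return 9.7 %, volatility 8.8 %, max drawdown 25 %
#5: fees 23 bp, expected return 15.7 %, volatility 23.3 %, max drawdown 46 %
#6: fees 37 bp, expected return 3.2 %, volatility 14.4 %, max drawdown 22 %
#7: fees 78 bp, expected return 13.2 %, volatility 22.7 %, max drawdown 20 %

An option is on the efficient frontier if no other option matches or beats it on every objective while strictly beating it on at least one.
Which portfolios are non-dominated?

#2, #3, #4, #5, #7

#1: dominated by #2 (fees 22≤83, expected return 6.5≥2.4, volatility 4.2≤10.2, max drawdown 21≤43).
#2: not dominated (best volatility).
#3: not dominated (best fees).
#4: not dominated.
#5: not dominated (best expected return).
#6: dominated by #2 (fees 22≤37, expected return 6.5≥3.2, volatility 4.2≤14.4, max drawdown 21≤22).
#7: not dominated (best max drawdown).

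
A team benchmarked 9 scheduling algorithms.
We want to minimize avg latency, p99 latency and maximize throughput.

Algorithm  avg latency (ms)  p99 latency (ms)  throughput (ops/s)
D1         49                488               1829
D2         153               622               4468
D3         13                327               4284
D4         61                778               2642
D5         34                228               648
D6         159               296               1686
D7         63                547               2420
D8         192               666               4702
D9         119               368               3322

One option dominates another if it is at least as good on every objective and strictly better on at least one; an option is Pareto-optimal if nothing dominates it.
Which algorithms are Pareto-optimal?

D2, D3, D5, D6, D8

D1: dominated by D3 (avg latency 13≤49, p99 latency 327≤488, throughput 4284≥1829).
D2: not dominated.
D3: not dominated (best avg latency).
D4: dominated by D3 (avg latency 13≤61, p99 latency 327≤778, throughput 4284≥2642).
D5: not dominated (best p99 latency).
D6: not dominated.
D7: dominated by D3 (avg latency 13≤63, p99 latency 327≤547, throughput 4284≥2420).
D8: not dominated (best throughput).
D9: dominated by D3 (avg latency 13≤119, p99 latency 327≤368, throughput 4284≥3322).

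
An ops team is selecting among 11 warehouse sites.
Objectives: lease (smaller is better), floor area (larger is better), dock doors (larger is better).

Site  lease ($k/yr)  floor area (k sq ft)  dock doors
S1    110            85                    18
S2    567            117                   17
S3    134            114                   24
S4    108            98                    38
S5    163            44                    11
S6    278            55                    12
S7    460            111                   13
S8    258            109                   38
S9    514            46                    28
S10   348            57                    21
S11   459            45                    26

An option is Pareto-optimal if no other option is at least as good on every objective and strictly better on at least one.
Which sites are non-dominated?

S2, S3, S4, S8

S1: dominated by S4 (lease 108≤110, floor area 98≥85, dock doors 38≥18).
S2: not dominated (best floor area).
S3: not dominated.
S4: not dominated (best lease).
S5: dominated by S1 (lease 110≤163, floor area 85≥44, dock doors 18≥11).
S6: dominated by S1 (lease 110≤278, floor area 85≥55, dock doors 18≥12).
S7: dominated by S3 (lease 134≤460, floor area 114≥111, dock doors 24≥13).
S8: not dominated.
S9: dominated by S4 (lease 108≤514, floor area 98≥46, dock doors 38≥28).
S10: dominated by S3 (lease 134≤348, floor area 114≥57, dock doors 24≥21).
S11: dominated by S4 (lease 108≤459, floor area 98≥45, dock doors 38≥26).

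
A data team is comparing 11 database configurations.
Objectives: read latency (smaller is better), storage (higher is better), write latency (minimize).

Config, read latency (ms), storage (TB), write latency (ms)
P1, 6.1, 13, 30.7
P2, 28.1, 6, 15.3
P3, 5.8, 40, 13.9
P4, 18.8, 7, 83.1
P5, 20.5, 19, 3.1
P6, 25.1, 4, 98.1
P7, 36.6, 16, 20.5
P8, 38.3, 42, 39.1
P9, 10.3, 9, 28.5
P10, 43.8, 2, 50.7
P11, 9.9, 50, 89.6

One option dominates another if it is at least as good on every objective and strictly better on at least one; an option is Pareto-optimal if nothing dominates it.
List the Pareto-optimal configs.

P1: dominated by P3 (read latency 5.8≤6.1, storage 40≥13, write latency 13.9≤30.7).
P2: dominated by P3 (read latency 5.8≤28.1, storage 40≥6, write latency 13.9≤15.3).
P3: not dominated (best read latency).
P4: dominated by P1 (read latency 6.1≤18.8, storage 13≥7, write latency 30.7≤83.1).
P5: not dominated (best write latency).
P6: dominated by P1 (read latency 6.1≤25.1, storage 13≥4, write latency 30.7≤98.1).
P7: dominated by P3 (read latency 5.8≤36.6, storage 40≥16, write latency 13.9≤20.5).
P8: not dominated.
P9: dominated by P3 (read latency 5.8≤10.3, storage 40≥9, write latency 13.9≤28.5).
P10: dominated by P1 (read latency 6.1≤43.8, storage 13≥2, write latency 30.7≤50.7).
P11: not dominated (best storage).

P3, P5, P8, P11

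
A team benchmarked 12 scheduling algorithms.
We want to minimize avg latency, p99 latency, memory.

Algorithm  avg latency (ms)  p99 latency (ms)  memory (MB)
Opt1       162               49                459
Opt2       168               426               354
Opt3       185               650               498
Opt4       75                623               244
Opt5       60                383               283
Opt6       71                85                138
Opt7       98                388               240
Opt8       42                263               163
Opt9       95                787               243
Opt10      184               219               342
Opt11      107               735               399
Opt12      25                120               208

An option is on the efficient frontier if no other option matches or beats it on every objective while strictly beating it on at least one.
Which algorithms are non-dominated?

Opt1: not dominated (best p99 latency).
Opt2: dominated by Opt5 (avg latency 60≤168, p99 latency 383≤426, memory 283≤354).
Opt3: dominated by Opt1 (avg latency 162≤185, p99 latency 49≤650, memory 459≤498).
Opt4: dominated by Opt6 (avg latency 71≤75, p99 latency 85≤623, memory 138≤244).
Opt5: dominated by Opt8 (avg latency 42≤60, p99 latency 263≤383, memory 163≤283).
Opt6: not dominated (best memory).
Opt7: dominated by Opt6 (avg latency 71≤98, p99 latency 85≤388, memory 138≤240).
Opt8: not dominated.
Opt9: dominated by Opt6 (avg latency 71≤95, p99 latency 85≤787, memory 138≤243).
Opt10: dominated by Opt6 (avg latency 71≤184, p99 latency 85≤219, memory 138≤342).
Opt11: dominated by Opt4 (avg latency 75≤107, p99 latency 623≤735, memory 244≤399).
Opt12: not dominated (best avg latency).

Opt1, Opt6, Opt8, Opt12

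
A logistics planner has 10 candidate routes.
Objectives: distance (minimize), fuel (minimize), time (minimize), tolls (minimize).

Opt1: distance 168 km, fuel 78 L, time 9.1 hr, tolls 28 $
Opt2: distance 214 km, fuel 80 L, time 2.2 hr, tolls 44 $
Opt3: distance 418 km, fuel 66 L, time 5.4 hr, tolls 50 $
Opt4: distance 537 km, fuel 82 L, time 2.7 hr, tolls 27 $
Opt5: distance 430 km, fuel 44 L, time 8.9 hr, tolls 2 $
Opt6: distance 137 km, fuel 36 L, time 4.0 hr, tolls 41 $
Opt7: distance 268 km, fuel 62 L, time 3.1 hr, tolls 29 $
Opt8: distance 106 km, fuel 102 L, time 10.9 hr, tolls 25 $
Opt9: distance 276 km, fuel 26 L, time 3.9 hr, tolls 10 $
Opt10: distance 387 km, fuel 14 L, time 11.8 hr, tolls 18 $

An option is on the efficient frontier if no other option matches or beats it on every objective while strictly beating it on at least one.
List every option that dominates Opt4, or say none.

none

Opt1: worse on time (9.1 vs 2.7).
Opt2: worse on tolls (44 vs 27).
Opt3: worse on time (5.4 vs 2.7).
Opt5: worse on time (8.9 vs 2.7).
Opt6: worse on time (4.0 vs 2.7).
Opt7: worse on time (3.1 vs 2.7).
Opt8: worse on fuel (102 vs 82).
Opt9: worse on time (3.9 vs 2.7).
Opt10: worse on time (11.8 vs 2.7).
No option dominates Opt4.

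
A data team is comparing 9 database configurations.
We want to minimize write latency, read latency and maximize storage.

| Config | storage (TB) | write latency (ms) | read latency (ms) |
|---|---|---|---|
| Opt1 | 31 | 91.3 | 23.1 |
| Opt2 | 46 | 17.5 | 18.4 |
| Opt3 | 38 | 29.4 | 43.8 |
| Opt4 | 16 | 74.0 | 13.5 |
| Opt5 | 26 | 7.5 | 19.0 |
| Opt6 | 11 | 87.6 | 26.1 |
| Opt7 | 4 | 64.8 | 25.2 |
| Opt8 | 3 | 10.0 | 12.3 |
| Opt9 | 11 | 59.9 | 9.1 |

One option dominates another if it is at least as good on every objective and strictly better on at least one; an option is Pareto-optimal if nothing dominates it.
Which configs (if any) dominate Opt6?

Opt2: storage 46≥11, write latency 17.5≤87.6, read latency 18.4≤26.1 — dominates Opt6.
Opt4: storage 16≥11, write latency 74.0≤87.6, read latency 13.5≤26.1 — dominates Opt6.
Opt5: storage 26≥11, write latency 7.5≤87.6, read latency 19.0≤26.1 — dominates Opt6.
Opt9: storage 11≥11, write latency 59.9≤87.6, read latency 9.1≤26.1 — dominates Opt6.
Others (Opt1, Opt3, Opt7, Opt8) are each worse than Opt6 on at least one objective.

Opt2, Opt4, Opt5, Opt9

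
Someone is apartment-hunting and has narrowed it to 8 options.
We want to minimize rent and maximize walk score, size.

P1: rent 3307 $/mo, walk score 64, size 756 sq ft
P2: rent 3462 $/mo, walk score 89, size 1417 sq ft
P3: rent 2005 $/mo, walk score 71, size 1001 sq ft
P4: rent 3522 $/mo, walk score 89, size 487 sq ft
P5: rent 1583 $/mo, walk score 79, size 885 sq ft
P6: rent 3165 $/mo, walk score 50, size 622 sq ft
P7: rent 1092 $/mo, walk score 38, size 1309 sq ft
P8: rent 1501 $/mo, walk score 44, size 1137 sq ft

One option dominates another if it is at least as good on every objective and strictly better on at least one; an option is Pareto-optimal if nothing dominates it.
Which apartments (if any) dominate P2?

none

P1: worse on walk score (64 vs 89).
P3: worse on walk score (71 vs 89).
P4: worse on rent (3522 vs 3462).
P5: worse on walk score (79 vs 89).
P6: worse on walk score (50 vs 89).
P7: worse on walk score (38 vs 89).
P8: worse on walk score (44 vs 89).
No option dominates P2.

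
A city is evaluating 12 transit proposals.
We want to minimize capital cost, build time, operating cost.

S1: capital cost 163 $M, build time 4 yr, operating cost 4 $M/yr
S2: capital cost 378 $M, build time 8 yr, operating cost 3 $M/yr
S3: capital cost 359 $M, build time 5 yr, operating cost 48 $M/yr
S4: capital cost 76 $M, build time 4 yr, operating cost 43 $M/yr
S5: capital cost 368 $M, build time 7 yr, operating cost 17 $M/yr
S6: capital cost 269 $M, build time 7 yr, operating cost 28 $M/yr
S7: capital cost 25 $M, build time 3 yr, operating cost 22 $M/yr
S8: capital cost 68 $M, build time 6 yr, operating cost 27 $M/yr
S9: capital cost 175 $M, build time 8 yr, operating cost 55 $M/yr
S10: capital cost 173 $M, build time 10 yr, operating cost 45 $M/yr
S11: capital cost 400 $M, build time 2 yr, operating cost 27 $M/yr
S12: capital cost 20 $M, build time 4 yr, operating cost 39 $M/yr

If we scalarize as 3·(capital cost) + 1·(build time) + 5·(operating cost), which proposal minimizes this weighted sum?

S1: 3·163 + 1·4 + 5·4 = 513
S2: 3·378 + 1·8 + 5·3 = 1157
S3: 3·359 + 1·5 + 5·48 = 1322
S4: 3·76 + 1·4 + 5·43 = 447
S5: 3·368 + 1·7 + 5·17 = 1196
S6: 3·269 + 1·7 + 5·28 = 954
S7: 3·25 + 1·3 + 5·22 = 188
S8: 3·68 + 1·6 + 5·27 = 345
S9: 3·175 + 1·8 + 5·55 = 808
S10: 3·173 + 1·10 + 5·45 = 754
S11: 3·400 + 1·2 + 5·27 = 1337
S12: 3·20 + 1·4 + 5·39 = 259
Lowest: S7 at 188.

S7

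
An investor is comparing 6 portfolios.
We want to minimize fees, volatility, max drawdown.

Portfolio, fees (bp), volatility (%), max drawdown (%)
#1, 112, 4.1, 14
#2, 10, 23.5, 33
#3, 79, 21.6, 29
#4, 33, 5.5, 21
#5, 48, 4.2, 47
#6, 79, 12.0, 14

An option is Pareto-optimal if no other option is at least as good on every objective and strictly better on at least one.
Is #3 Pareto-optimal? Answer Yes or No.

No

#4 vs #3: fees 33≤79, volatility 5.5≤21.6, max drawdown 21≤29 — #4 is at least as good on every objective and strictly better on at least one, so #4 dominates #3.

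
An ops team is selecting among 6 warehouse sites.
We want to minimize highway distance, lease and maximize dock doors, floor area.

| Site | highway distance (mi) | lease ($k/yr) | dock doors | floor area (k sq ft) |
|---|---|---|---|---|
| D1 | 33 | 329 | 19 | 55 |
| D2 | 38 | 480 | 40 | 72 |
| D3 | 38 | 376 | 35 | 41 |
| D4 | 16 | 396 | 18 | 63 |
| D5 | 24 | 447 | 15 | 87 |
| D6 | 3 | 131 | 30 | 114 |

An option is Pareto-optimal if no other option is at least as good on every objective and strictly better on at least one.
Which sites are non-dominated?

D2, D3, D6

D1: dominated by D6 (highway distance 3≤33, lease 131≤329, dock doors 30≥19, floor area 114≥55).
D2: not dominated (best dock doors).
D3: not dominated.
D4: dominated by D6 (highway distance 3≤16, lease 131≤396, dock doors 30≥18, floor area 114≥63).
D5: dominated by D6 (highway distance 3≤24, lease 131≤447, dock doors 30≥15, floor area 114≥87).
D6: not dominated (best highway distance).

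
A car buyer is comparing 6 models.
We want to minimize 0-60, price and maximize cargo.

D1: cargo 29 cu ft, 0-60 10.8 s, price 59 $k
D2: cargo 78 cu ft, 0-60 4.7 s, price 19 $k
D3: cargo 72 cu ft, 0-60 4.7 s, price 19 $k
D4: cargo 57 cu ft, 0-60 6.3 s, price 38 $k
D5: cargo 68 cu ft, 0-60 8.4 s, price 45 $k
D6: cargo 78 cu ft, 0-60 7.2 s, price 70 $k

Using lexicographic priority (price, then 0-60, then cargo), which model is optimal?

First minimize price: best is 19, kept {D2, D3}.
Then minimize 0-60: best is 4.7, kept {D2, D3}.
Then maximize cargo: best is 78, kept {D2}.

D2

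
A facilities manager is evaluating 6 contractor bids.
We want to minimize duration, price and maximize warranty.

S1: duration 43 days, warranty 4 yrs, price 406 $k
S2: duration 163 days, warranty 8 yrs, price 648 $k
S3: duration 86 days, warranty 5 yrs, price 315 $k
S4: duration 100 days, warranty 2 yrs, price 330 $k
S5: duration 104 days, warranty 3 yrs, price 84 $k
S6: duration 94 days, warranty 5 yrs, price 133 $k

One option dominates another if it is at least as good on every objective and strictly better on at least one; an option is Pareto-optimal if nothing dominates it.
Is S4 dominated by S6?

Yes

S6 vs S4: duration 94≤100, warranty 5≥2, price 133≤330 — S6 is at least as good on every objective with at least one strict improvement.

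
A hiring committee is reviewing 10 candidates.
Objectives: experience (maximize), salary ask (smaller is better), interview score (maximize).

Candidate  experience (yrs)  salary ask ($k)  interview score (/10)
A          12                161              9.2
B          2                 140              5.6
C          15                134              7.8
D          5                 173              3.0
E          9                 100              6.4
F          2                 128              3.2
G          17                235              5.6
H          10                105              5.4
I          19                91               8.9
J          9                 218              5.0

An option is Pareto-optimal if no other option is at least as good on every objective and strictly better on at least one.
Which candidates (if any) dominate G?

I: experience 19≥17, salary ask 91≤235, interview score 8.9≥5.6 — dominates G.
Others (A, B, C, D, E, F, H, J) are each worse than G on at least one objective.

I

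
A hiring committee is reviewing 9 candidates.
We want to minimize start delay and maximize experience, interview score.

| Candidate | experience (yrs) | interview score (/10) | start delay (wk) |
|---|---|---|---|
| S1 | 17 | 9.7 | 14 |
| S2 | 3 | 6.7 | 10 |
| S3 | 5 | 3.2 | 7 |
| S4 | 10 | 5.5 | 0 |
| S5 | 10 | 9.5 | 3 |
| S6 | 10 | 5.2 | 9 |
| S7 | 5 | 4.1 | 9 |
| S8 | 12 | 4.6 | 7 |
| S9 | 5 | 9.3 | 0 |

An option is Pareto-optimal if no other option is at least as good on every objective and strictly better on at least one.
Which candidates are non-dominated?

S1, S4, S5, S8, S9

S1: not dominated (best experience).
S2: dominated by S5 (experience 10≥3, interview score 9.5≥6.7, start delay 3≤10).
S3: dominated by S4 (experience 10≥5, interview score 5.5≥3.2, start delay 0≤7).
S4: not dominated.
S5: not dominated.
S6: dominated by S4 (experience 10≥10, interview score 5.5≥5.2, start delay 0≤9).
S7: dominated by S4 (experience 10≥5, interview score 5.5≥4.1, start delay 0≤9).
S8: not dominated.
S9: not dominated.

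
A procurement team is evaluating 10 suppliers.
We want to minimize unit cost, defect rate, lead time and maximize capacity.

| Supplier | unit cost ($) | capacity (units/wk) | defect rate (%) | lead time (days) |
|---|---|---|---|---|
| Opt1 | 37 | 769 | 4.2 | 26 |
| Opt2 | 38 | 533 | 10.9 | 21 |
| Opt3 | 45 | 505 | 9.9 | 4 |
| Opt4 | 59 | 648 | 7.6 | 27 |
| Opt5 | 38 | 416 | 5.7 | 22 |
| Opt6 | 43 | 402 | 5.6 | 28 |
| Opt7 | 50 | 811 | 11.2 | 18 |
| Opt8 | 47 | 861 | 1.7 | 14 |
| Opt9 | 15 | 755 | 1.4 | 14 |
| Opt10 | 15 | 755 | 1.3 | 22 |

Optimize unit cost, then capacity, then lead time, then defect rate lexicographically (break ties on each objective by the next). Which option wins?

Opt9

First minimize unit cost: best is 15, kept {Opt9, Opt10}.
Then maximize capacity: best is 755, kept {Opt9, Opt10}.
Then minimize lead time: best is 14, kept {Opt9}.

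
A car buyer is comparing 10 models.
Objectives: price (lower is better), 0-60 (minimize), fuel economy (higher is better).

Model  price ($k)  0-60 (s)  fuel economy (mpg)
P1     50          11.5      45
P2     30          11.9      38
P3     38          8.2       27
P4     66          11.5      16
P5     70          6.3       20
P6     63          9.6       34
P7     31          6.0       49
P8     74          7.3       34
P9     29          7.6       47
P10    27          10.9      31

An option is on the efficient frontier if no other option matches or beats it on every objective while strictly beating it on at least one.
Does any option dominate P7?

No

P1: worse on price (50 vs 31).
P2: worse on 0-60 (11.9 vs 6.0).
P3: worse on price (38 vs 31).
P4: worse on price (66 vs 31).
P5: worse on price (70 vs 31).
P6: worse on price (63 vs 31).
P8: worse on price (74 vs 31).
P9: worse on 0-60 (7.6 vs 6.0).
P10: worse on 0-60 (10.9 vs 6.0).
No option is at least as good as P7 on every objective and strictly better on one.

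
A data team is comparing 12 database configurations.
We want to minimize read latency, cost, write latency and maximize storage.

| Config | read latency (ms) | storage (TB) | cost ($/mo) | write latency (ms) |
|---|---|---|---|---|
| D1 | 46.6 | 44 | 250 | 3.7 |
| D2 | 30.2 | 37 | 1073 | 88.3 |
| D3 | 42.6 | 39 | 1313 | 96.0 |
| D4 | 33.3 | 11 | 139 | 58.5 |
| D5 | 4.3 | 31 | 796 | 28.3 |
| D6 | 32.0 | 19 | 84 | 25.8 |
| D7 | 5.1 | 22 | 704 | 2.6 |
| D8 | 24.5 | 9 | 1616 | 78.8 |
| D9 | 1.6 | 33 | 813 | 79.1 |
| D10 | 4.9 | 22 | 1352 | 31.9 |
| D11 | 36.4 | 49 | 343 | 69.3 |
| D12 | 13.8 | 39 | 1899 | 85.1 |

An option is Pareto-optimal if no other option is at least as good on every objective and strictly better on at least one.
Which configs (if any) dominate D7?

D1: worse on read latency (46.6 vs 5.1).
D2: worse on read latency (30.2 vs 5.1).
D3: worse on read latency (42.6 vs 5.1).
D4: worse on read latency (33.3 vs 5.1).
D5: worse on cost (796 vs 704).
D6: worse on read latency (32.0 vs 5.1).
D8: worse on read latency (24.5 vs 5.1).
D9: worse on cost (813 vs 704).
D10: worse on cost (1352 vs 704).
D11: worse on read latency (36.4 vs 5.1).
D12: worse on read latency (13.8 vs 5.1).
No option dominates D7.

none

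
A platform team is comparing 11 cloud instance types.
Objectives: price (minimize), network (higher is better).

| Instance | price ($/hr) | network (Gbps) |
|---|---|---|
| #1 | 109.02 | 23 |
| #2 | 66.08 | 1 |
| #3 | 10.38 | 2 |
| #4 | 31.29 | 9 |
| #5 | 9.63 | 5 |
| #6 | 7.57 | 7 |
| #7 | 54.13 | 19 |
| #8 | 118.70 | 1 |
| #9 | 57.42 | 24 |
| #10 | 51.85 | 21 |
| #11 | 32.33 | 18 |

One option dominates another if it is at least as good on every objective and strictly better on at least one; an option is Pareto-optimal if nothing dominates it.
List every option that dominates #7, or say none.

#10

#10: price 51.85≤54.13, network 21≥19 — dominates #7.
Others (#1, #2, #3, #4, #5, #6, #8, #9, #11) are each worse than #7 on at least one objective.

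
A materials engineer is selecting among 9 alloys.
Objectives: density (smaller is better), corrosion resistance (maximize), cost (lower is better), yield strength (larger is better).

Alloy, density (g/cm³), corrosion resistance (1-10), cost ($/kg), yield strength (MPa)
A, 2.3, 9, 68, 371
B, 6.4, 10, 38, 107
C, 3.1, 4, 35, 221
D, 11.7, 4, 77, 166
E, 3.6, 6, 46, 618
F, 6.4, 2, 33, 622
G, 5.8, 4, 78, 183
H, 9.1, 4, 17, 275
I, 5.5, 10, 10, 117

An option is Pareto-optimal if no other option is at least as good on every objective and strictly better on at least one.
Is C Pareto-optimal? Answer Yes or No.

Yes

A: worse on cost (68 vs 35).
B: worse on density (6.4 vs 3.1).
D: worse on density (11.7 vs 3.1).
E: worse on density (3.6 vs 3.1).
F: worse on density (6.4 vs 3.1).
G: worse on density (5.8 vs 3.1).
H: worse on density (9.1 vs 3.1).
I: worse on density (5.5 vs 3.1).
No option is at least as good as C on every objective and strictly better on one.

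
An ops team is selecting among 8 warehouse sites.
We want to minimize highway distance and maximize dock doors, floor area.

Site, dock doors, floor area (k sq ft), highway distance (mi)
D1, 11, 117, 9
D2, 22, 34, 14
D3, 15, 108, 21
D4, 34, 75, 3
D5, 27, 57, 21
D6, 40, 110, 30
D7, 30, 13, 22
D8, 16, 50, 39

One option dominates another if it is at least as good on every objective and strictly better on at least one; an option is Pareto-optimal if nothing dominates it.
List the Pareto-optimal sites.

D1, D3, D4, D6

D1: not dominated (best floor area).
D2: dominated by D4 (dock doors 34≥22, floor area 75≥34, highway distance 3≤14).
D3: not dominated.
D4: not dominated (best highway distance).
D5: dominated by D4 (dock doors 34≥27, floor area 75≥57, highway distance 3≤21).
D6: not dominated (best dock doors).
D7: dominated by D4 (dock doors 34≥30, floor area 75≥13, highway distance 3≤22).
D8: dominated by D4 (dock doors 34≥16, floor area 75≥50, highway distance 3≤39).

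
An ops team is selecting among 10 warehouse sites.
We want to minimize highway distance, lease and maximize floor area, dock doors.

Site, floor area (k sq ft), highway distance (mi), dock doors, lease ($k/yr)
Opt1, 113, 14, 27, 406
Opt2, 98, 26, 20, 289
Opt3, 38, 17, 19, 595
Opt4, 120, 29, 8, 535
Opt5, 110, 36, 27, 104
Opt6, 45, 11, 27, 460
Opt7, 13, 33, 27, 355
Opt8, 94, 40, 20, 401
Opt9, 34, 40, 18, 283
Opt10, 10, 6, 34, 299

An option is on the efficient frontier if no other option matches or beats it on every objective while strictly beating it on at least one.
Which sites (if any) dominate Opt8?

Opt2, Opt5

Opt2: floor area 98≥94, highway distance 26≤40, dock doors 20≥20, lease 289≤401 — dominates Opt8.
Opt5: floor area 110≥94, highway distance 36≤40, dock doors 27≥20, lease 104≤401 — dominates Opt8.
Others (Opt1, Opt3, Opt4, Opt6, Opt7, Opt9, Opt10) are each worse than Opt8 on at least one objective.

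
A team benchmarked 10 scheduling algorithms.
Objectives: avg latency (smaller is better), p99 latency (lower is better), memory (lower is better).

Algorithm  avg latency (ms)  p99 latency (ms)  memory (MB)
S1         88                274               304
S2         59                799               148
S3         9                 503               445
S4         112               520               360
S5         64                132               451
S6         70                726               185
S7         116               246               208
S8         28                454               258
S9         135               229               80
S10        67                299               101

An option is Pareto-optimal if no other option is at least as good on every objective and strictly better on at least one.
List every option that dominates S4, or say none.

S1: avg latency 88≤112, p99 latency 274≤520, memory 304≤360 — dominates S4.
S8: avg latency 28≤112, p99 latency 454≤520, memory 258≤360 — dominates S4.
S10: avg latency 67≤112, p99 latency 299≤520, memory 101≤360 — dominates S4.
Others (S2, S3, S5, S6, S7, S9) are each worse than S4 on at least one objective.

S1, S8, S10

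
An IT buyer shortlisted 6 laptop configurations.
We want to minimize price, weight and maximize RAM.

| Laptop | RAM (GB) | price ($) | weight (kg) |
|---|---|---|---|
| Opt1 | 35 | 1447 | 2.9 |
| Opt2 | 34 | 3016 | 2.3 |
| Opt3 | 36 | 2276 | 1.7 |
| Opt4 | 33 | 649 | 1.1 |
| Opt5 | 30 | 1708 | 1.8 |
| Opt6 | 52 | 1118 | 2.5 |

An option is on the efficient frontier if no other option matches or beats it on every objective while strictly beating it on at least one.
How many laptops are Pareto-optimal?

Opt1: dominated by Opt6 (RAM 52≥35, price 1118≤1447, weight 2.5≤2.9).
Opt2: dominated by Opt3 (RAM 36≥34, price 2276≤3016, weight 1.7≤2.3).
Opt3: not dominated.
Opt4: not dominated (best price).
Opt5: dominated by Opt4 (RAM 33≥30, price 649≤1708, weight 1.1≤1.8).
Opt6: not dominated (best RAM).
Pareto-optimal: Opt3, Opt4, Opt6 → 3.

3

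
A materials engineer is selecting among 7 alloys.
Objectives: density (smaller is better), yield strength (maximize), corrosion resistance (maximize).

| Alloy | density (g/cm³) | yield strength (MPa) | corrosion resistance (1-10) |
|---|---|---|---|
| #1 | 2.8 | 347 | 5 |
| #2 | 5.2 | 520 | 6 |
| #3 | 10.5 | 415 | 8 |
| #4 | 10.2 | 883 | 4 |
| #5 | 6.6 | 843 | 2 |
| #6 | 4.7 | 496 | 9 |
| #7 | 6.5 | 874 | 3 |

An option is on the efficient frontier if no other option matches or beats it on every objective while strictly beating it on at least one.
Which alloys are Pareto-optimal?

#1: not dominated (best density).
#2: not dominated.
#3: dominated by #6 (density 4.7≤10.5, yield strength 496≥415, corrosion resistance 9≥8).
#4: not dominated (best yield strength).
#5: dominated by #7 (density 6.5≤6.6, yield strength 874≥843, corrosion resistance 3≥2).
#6: not dominated (best corrosion resistance).
#7: not dominated.

#1, #2, #4, #6, #7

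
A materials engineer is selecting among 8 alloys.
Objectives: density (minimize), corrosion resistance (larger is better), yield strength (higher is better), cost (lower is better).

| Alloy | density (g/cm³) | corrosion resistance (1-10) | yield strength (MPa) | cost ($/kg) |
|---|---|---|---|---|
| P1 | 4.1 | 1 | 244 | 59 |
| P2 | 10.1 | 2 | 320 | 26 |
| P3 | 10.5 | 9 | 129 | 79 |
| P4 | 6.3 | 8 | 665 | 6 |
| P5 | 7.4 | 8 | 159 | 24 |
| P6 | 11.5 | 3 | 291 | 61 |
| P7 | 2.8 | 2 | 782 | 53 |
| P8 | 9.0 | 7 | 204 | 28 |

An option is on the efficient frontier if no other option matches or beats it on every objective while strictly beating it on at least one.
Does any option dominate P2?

P4 vs P2: density 6.3≤10.1, corrosion resistance 8≥2, yield strength 665≥320, cost 6≤26 — P4 is at least as good on every objective and strictly better on at least one, so P4 dominates P2.

Yes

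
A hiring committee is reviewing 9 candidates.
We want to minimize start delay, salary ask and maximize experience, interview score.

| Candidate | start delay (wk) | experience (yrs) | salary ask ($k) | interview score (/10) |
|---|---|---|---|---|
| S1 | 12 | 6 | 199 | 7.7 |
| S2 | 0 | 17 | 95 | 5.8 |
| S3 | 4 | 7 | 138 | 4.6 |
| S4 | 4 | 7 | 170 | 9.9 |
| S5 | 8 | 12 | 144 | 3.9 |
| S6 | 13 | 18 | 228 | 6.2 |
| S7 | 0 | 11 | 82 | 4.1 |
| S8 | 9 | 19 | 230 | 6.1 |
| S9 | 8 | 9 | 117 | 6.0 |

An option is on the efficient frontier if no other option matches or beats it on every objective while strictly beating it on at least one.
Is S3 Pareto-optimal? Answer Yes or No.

S2 vs S3: start delay 0≤4, experience 17≥7, salary ask 95≤138, interview score 5.8≥4.6 — S2 is at least as good on every objective and strictly better on at least one, so S2 dominates S3.

No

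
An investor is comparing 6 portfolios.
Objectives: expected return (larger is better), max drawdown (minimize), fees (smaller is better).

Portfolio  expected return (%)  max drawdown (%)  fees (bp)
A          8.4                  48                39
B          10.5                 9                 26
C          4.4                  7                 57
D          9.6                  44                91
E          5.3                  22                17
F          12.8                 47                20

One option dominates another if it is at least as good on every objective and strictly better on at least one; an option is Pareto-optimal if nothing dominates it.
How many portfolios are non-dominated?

4

A: dominated by B (expected return 10.5≥8.4, max drawdown 9≤48, fees 26≤39).
B: not dominated.
C: not dominated (best max drawdown).
D: dominated by B (expected return 10.5≥9.6, max drawdown 9≤44, fees 26≤91).
E: not dominated (best fees).
F: not dominated (best expected return).
Pareto-optimal: B, C, E, F → 4.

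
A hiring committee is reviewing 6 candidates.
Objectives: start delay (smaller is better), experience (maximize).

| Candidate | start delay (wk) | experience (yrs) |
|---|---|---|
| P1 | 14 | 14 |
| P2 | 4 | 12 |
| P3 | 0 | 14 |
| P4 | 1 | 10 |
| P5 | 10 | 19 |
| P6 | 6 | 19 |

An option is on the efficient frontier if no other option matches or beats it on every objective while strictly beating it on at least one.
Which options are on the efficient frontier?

P1: dominated by P3 (start delay 0≤14, experience 14≥14).
P2: dominated by P3 (start delay 0≤4, experience 14≥12).
P3: not dominated (best start delay).
P4: dominated by P3 (start delay 0≤1, experience 14≥10).
P5: dominated by P6 (start delay 6≤10, experience 19≥19).
P6: not dominated.

P3, P6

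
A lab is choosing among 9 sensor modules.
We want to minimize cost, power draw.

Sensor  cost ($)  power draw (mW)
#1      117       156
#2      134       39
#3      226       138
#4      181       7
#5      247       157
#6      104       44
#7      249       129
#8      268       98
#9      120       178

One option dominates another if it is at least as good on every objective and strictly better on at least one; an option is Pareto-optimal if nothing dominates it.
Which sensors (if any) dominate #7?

#2: cost 134≤249, power draw 39≤129 — dominates #7.
#4: cost 181≤249, power draw 7≤129 — dominates #7.
#6: cost 104≤249, power draw 44≤129 — dominates #7.
Others (#1, #3, #5, #8, #9) are each worse than #7 on at least one objective.

#2, #4, #6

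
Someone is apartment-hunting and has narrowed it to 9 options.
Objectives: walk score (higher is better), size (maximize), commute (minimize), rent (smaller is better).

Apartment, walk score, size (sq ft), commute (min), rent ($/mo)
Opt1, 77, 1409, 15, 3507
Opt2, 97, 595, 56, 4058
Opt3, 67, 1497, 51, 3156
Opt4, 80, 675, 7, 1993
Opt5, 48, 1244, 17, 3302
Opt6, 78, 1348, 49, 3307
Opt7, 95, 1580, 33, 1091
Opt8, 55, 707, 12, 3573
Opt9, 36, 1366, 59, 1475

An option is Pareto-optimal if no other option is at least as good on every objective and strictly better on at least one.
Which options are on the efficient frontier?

Opt1: not dominated.
Opt2: not dominated (best walk score).
Opt3: dominated by Opt7 (walk score 95≥67, size 1580≥1497, commute 33≤51, rent 1091≤3156).
Opt4: not dominated (best commute).
Opt5: not dominated.
Opt6: dominated by Opt7 (walk score 95≥78, size 1580≥1348, commute 33≤49, rent 1091≤3307).
Opt7: not dominated (best size).
Opt8: not dominated.
Opt9: dominated by Opt7 (walk score 95≥36, size 1580≥1366, commute 33≤59, rent 1091≤1475).

Opt1, Opt2, Opt4, Opt5, Opt7, Opt8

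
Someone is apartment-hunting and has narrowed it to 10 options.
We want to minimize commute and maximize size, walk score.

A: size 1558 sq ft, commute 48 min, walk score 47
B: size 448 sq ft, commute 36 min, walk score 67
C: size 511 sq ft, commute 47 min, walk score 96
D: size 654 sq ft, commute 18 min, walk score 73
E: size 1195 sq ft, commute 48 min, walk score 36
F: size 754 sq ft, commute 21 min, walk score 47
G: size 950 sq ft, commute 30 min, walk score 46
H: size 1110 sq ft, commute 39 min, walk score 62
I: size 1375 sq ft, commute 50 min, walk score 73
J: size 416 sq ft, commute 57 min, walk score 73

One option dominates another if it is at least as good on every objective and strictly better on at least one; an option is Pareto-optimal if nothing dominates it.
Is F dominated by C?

No

C vs F: C is worse on size (511 vs 754), so it does not dominate F.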